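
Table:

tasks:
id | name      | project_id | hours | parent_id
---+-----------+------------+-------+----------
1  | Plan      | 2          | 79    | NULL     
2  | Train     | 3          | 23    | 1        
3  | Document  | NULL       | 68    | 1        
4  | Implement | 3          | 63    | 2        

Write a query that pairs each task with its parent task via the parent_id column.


This is a self-join: tasks is joined to a second copy of itself, matching each row's parent_id to another row's id. Use LEFT JOIN so rows with parent_id=NULL are kept.
  - task 1 (Plan): parent_id=NULL -> NULL
  - task 2 (Train): parent_id=1 -> Plan
  - task 3 (Document): parent_id=1 -> Plan
  - task 4 (Implement): parent_id=2 -> Train

SQL:
SELECT a.name AS item, b.name AS parent
FROM tasks a
LEFT JOIN tasks b ON a.parent_id = b.id

Result:
item      | parent
----------+-------
Plan      | NULL  
Train     | Plan  
Document  | Plan  
Implement | Train 


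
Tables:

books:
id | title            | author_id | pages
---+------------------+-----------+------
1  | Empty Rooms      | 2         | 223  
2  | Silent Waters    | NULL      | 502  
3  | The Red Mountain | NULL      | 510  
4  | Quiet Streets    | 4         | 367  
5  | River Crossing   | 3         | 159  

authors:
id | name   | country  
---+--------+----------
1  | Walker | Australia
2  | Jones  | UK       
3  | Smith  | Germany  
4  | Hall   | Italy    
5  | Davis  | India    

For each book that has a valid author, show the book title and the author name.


INNER JOIN keeps only books rows whose author_id matches an id in authors. Walk through each book:
  - book 1 (Empty Rooms): author_id=2 -> matches Jones
  - book 2 (Silent Waters): author_id=NULL, no match -> dropped
  - book 3 (The Red Mountain): author_id=NULL, no match -> dropped
  - book 4 (Quiet Streets): author_id=4 -> matches Hall
  - book 5 (River Crossing): author_id=3 -> matches Smith
So 2 of 5 rows are dropped.

SQL:
SELECT a.title, b.name AS author
FROM books a
INNER JOIN authors b ON a.author_id = b.id

Result:
title          | author
---------------+-------
Empty Rooms    | Jones 
Quiet Streets  | Hall  
River Crossing | Smith 


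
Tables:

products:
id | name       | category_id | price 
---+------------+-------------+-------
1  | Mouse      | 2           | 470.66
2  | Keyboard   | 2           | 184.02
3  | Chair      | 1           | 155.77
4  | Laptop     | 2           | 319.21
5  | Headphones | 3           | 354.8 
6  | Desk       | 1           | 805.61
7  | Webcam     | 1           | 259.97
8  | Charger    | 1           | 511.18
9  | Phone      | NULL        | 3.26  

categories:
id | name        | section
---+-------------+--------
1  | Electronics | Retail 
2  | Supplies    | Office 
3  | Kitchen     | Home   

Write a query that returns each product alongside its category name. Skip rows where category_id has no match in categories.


INNER JOIN keeps only products rows whose category_id matches an id in categories. Walk through each product:
  - product 1 (Mouse): category_id=2 -> matches Supplies
  - product 2 (Keyboard): category_id=2 -> matches Supplies
  - product 3 (Chair): category_id=1 -> matches Electronics
  - product 4 (Laptop): category_id=2 -> matches Supplies
  - product 5 (Headphones): category_id=3 -> matches Kitchen
  - product 6 (Desk): category_id=1 -> matches Electronics
  - product 7 (Webcam): category_id=1 -> matches Electronics
  - product 8 (Charger): category_id=1 -> matches Electronics
  - product 9 (Phone): category_id=NULL, no match -> dropped
So 1 of 9 rows is dropped.

SQL:
SELECT a.name, b.name AS category
FROM products a
INNER JOIN categories b ON a.category_id = b.id

Result:
name       | category   
-----------+------------
Mouse      | Supplies   
Keyboard   | Supplies   
Chair      | Electronics
Laptop     | Supplies   
Headphones | Kitchen    
Desk       | Electronics
Webcam     | Electronics
Charger    | Electronics


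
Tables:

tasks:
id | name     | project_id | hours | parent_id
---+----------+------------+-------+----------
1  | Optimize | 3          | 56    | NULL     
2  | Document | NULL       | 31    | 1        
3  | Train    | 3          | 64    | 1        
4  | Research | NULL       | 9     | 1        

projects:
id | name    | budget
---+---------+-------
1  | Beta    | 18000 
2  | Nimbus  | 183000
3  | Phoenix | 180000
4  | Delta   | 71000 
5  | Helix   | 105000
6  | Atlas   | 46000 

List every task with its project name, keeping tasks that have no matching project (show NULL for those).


LEFT JOIN keeps every row from tasks (the left table); where project_id has no match in projects, the project columns become NULL. Walk through each task:
  - task 1 (Optimize): project_id=3 -> matches Phoenix
  - task 2 (Document): project_id=NULL, no match -> kept with NULL
  - task 3 (Train): project_id=3 -> matches Phoenix
  - task 4 (Research): project_id=NULL, no match -> kept with NULL
All 4 rows appear; 2 have NULL project.

SQL:
SELECT a.name, b.name AS project
FROM tasks a
LEFT JOIN projects b ON a.project_id = b.id

Result:
name     | project
---------+--------
Optimize | Phoenix
Document | NULL   
Train    | Phoenix
Research | NULL   


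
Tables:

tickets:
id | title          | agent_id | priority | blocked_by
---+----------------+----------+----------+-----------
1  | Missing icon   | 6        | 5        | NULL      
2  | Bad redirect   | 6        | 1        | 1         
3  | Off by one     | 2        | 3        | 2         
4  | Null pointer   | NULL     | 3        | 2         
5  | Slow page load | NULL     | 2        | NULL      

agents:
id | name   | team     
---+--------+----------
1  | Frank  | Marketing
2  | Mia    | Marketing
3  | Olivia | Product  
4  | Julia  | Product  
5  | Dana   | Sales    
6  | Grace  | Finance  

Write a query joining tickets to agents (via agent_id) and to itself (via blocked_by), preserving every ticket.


Two LEFT JOINs from the same base table tickets: one to agents via agent_id, one to tickets itself via blocked_by. Both are LEFT so every ticket is preserved.
Match against agents:
  - ticket 1 (Missing icon): agent_id=6 -> matches Grace
  - ticket 2 (Bad redirect): agent_id=6 -> matches Grace
  - ticket 3 (Off by one): agent_id=2 -> matches Mia
  - ticket 4 (Null pointer): agent_id=NULL, no match -> kept with NULL
  - ticket 5 (Slow page load): agent_id=NULL, no match -> kept with NULL
Match against tickets (self):
  - ticket 1 (Missing icon): blocked_by=NULL -> NULL
  - ticket 2 (Bad redirect): blocked_by=1 -> Missing icon
  - ticket 3 (Off by one): blocked_by=2 -> Bad redirect
  - ticket 4 (Null pointer): blocked_by=2 -> Bad redirect
  - ticket 5 (Slow page load): blocked_by=NULL -> NULL

SQL:
SELECT a.title, b.name AS agent, c.title AS blocked_by
FROM tickets a
LEFT JOIN agents b ON a.agent_id = b.id
LEFT JOIN tickets c ON a.blocked_by = c.id

Result:
title          | agent | blocked_by  
---------------+-------+-------------
Missing icon   | Grace | NULL        
Bad redirect   | Grace | Missing icon
Off by one     | Mia   | Bad redirect
Null pointer   | NULL  | Bad redirect
Slow page load | NULL  | NULL        


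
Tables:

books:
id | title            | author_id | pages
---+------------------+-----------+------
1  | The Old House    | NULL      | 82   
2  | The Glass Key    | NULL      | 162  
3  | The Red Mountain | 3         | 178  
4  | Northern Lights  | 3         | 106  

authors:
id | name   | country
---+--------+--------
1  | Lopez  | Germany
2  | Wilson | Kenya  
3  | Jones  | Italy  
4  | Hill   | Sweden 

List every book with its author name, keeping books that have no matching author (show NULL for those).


LEFT JOIN keeps every row from books (the left table); where author_id has no match in authors, the author columns become NULL. Walk through each book:
  - book 1 (The Old House): author_id=NULL, no match -> kept with NULL
  - book 2 (The Glass Key): author_id=NULL, no match -> kept with NULL
  - book 3 (The Red Mountain): author_id=3 -> matches Jones
  - book 4 (Northern Lights): author_id=3 -> matches Jones
All 4 rows appear; 2 have NULL author.

SQL:
SELECT a.title, b.name AS author
FROM books a
LEFT JOIN authors b ON a.author_id = b.id

Result:
title            | author
-----------------+-------
The Old House    | NULL  
The Glass Key    | NULL  
The Red Mountain | Jones 
Northern Lights  | Jones 


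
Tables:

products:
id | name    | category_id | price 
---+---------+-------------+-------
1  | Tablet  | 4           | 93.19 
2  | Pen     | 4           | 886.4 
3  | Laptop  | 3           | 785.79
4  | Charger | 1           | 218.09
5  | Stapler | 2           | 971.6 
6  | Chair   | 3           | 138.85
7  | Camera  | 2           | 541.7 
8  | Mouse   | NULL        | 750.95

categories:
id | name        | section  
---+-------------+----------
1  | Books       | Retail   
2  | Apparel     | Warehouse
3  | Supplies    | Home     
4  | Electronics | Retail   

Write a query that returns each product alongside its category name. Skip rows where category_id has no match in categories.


INNER JOIN keeps only products rows whose category_id matches an id in categories. Walk through each product:
  - product 1 (Tablet): category_id=4 -> matches Electronics
  - product 2 (Pen): category_id=4 -> matches Electronics
  - product 3 (Laptop): category_id=3 -> matches Supplies
  - product 4 (Charger): category_id=1 -> matches Books
  - product 5 (Stapler): category_id=2 -> matches Apparel
  - product 6 (Chair): category_id=3 -> matches Supplies
  - product 7 (Camera): category_id=2 -> matches Apparel
  - product 8 (Mouse): category_id=NULL, no match -> dropped
So 1 of 8 rows is dropped.

SQL:
SELECT a.name, b.name AS category
FROM products a
INNER JOIN categories b ON a.category_id = b.id

Result:
name    | category   
--------+------------
Tablet  | Electronics
Pen     | Electronics
Laptop  | Supplies   
Charger | Books      
Stapler | Apparel    
Chair   | Supplies   
Camera  | Apparel    


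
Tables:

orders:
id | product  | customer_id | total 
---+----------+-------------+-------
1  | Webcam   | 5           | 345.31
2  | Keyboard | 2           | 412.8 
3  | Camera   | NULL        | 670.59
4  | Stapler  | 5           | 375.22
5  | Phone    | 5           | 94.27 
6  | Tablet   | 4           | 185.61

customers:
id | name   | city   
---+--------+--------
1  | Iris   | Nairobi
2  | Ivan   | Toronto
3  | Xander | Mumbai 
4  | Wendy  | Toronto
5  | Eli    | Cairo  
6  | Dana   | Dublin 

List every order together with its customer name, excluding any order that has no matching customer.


INNER JOIN keeps only orders rows whose customer_id matches an id in customers. Walk through each order:
  - order 1 (Webcam): customer_id=5 -> matches Eli
  - order 2 (Keyboard): customer_id=2 -> matches Ivan
  - order 3 (Camera): customer_id=NULL, no match -> dropped
  - order 4 (Stapler): customer_id=5 -> matches Eli
  - order 5 (Phone): customer_id=5 -> matches Eli
  - order 6 (Tablet): customer_id=4 -> matches Wendy
So 1 of 6 rows is dropped.

SQL:
SELECT a.product, b.name AS customer
FROM orders a
INNER JOIN customers b ON a.customer_id = b.id

Result:
product  | customer
---------+---------
Webcam   | Eli     
Keyboard | Ivan    
Stapler  | Eli     
Phone    | Eli     
Tablet   | Wendy   


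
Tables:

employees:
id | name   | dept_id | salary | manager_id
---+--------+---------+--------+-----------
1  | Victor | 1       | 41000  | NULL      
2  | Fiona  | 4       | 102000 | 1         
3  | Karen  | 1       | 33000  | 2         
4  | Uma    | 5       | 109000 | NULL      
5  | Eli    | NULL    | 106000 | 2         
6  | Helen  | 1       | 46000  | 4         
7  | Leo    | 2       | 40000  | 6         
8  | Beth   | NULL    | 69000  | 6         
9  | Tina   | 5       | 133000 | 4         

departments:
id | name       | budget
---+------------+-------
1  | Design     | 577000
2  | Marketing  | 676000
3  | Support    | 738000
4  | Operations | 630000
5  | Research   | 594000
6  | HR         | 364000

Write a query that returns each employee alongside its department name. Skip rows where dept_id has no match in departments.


INNER JOIN keeps only employees rows whose dept_id matches an id in departments. Walk through each employee:
  - employee 1 (Victor): dept_id=1 -> matches Design
  - employee 2 (Fiona): dept_id=4 -> matches Operations
  - employee 3 (Karen): dept_id=1 -> matches Design
  - employee 4 (Uma): dept_id=5 -> matches Research
  - employee 5 (Eli): dept_id=NULL, no match -> dropped
  - employee 6 (Helen): dept_id=1 -> matches Design
  - employee 7 (Leo): dept_id=2 -> matches Marketing
  - employee 8 (Beth): dept_id=NULL, no match -> dropped
  - employee 9 (Tina): dept_id=5 -> matches Research
So 2 of 9 rows are dropped.

SQL:
SELECT a.name, b.name AS department
FROM employees a
INNER JOIN departments b ON a.dept_id = b.id

Result:
name   | department
-------+-----------
Victor | Design    
Fiona  | Operations
Karen  | Design    
Uma    | Research  
Helen  | Design    
Leo    | Marketing 
Tina   | Research  


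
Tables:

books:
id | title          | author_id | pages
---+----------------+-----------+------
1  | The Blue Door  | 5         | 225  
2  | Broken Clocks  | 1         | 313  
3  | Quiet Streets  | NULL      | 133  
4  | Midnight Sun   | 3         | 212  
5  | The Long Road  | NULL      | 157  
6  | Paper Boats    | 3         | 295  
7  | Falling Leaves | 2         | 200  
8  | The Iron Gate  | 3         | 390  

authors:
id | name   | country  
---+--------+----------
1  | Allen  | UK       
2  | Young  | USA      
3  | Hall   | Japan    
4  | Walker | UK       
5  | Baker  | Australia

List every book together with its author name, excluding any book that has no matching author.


INNER JOIN keeps only books rows whose author_id matches an id in authors. Walk through each book:
  - book 1 (The Blue Door): author_id=5 -> matches Baker
  - book 2 (Broken Clocks): author_id=1 -> matches Allen
  - book 3 (Quiet Streets): author_id=NULL, no match -> dropped
  - book 4 (Midnight Sun): author_id=3 -> matches Hall
  - book 5 (The Long Road): author_id=NULL, no match -> dropped
  - book 6 (Paper Boats): author_id=3 -> matches Hall
  - book 7 (Falling Leaves): author_id=2 -> matches Young
  - book 8 (The Iron Gate): author_id=3 -> matches Hall
So 2 of 8 rows are dropped.

SQL:
SELECT a.title, b.name AS author
FROM books a
INNER JOIN authors b ON a.author_id = b.id

Result:
title          | author
---------------+-------
The Blue Door  | Baker 
Broken Clocks  | Allen 
Midnight Sun   | Hall  
Paper Boats    | Hall  
Falling Leaves | Young 
The Iron Gate  | Hall  


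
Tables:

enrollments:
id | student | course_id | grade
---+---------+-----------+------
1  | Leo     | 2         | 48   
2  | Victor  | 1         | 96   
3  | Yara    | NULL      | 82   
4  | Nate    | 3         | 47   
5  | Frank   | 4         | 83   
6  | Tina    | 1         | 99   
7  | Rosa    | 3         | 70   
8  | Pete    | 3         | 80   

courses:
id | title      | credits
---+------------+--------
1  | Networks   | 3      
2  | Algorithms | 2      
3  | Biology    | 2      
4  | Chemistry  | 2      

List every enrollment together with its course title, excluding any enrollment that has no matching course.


INNER JOIN keeps only enrollments rows whose course_id matches an id in courses. Walk through each enrollment:
  - enrollment 1 (Leo): course_id=2 -> matches Algorithms
  - enrollment 2 (Victor): course_id=1 -> matches Networks
  - enrollment 3 (Yara): course_id=NULL, no match -> dropped
  - enrollment 4 (Nate): course_id=3 -> matches Biology
  - enrollment 5 (Frank): course_id=4 -> matches Chemistry
  - enrollment 6 (Tina): course_id=1 -> matches Networks
  - enrollment 7 (Rosa): course_id=3 -> matches Biology
  - enrollment 8 (Pete): course_id=3 -> matches Biology
So 1 of 8 rows is dropped.

SQL:
SELECT a.student, b.title AS course
FROM enrollments a
INNER JOIN courses b ON a.course_id = b.id

Result:
student | course    
--------+-----------
Leo     | Algorithms
Victor  | Networks  
Nate    | Biology   
Frank   | Chemistry 
Tina    | Networks  
Rosa    | Biology   
Pete    | Biology   


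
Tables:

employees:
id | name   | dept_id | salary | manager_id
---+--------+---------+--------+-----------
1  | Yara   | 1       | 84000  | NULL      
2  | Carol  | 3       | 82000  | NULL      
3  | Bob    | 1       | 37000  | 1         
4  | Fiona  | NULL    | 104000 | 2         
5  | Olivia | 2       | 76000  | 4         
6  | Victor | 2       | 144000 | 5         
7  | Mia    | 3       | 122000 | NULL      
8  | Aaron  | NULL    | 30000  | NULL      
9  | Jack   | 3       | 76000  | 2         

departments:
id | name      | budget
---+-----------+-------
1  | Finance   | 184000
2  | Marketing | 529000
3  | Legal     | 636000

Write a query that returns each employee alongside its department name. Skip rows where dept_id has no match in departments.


INNER JOIN keeps only employees rows whose dept_id matches an id in departments. Walk through each employee:
  - employee 1 (Yara): dept_id=1 -> matches Finance
  - employee 2 (Carol): dept_id=3 -> matches Legal
  - employee 3 (Bob): dept_id=1 -> matches Finance
  - employee 4 (Fiona): dept_id=NULL, no match -> dropped
  - employee 5 (Olivia): dept_id=2 -> matches Marketing
  - employee 6 (Victor): dept_id=2 -> matches Marketing
  - employee 7 (Mia): dept_id=3 -> matches Legal
  - employee 8 (Aaron): dept_id=NULL, no match -> dropped
  - employee 9 (Jack): dept_id=3 -> matches Legal
So 2 of 9 rows are dropped.

SQL:
SELECT a.name, b.name AS department
FROM employees a
INNER JOIN departments b ON a.dept_id = b.id

Result:
name   | department
-------+-----------
Yara   | Finance   
Carol  | Legal     
Bob    | Finance   
Olivia | Marketing 
Victor | Marketing 
Mia    | Legal     
Jack   | Legal     


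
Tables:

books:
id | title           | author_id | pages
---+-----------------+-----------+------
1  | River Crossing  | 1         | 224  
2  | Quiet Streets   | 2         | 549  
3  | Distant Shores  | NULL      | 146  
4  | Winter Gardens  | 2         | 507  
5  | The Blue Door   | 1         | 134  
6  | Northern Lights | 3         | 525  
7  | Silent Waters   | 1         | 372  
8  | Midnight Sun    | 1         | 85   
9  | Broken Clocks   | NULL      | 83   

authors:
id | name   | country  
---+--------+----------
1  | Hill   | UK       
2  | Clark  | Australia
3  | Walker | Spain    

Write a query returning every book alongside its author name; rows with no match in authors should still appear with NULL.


LEFT JOIN keeps every row from books (the left table); where author_id has no match in authors, the author columns become NULL. Walk through each book:
  - book 1 (River Crossing): author_id=1 -> matches Hill
  - book 2 (Quiet Streets): author_id=2 -> matches Clark
  - book 3 (Distant Shores): author_id=NULL, no match -> kept with NULL
  - book 4 (Winter Gardens): author_id=2 -> matches Clark
  - book 5 (The Blue Door): author_id=1 -> matches Hill
  - book 6 (Northern Lights): author_id=3 -> matches Walker
  - book 7 (Silent Waters): author_id=1 -> matches Hill
  - book 8 (Midnight Sun): author_id=1 -> matches Hill
  - book 9 (Broken Clocks): author_id=NULL, no match -> kept with NULL
All 9 rows appear; 2 have NULL author.

SQL:
SELECT a.title, b.name AS author
FROM books a
LEFT JOIN authors b ON a.author_id = b.id

Result:
title           | author
----------------+-------
River Crossing  | Hill  
Quiet Streets   | Clark 
Distant Shores  | NULL  
Winter Gardens  | Clark 
The Blue Door   | Hill  
Northern Lights | Walker
Silent Waters   | Hill  
Midnight Sun    | Hill  
Broken Clocks   | NULL  


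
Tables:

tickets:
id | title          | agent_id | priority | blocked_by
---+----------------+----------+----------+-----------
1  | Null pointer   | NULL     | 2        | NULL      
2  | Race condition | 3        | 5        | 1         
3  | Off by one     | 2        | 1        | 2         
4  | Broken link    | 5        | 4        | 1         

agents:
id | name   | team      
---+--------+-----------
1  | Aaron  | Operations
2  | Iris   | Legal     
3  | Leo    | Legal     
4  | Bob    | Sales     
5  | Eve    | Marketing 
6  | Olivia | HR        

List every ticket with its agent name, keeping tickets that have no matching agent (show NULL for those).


LEFT JOIN keeps every row from tickets (the left table); where agent_id has no match in agents, the agent columns become NULL. Walk through each ticket:
  - ticket 1 (Null pointer): agent_id=NULL, no match -> kept with NULL
  - ticket 2 (Race condition): agent_id=3 -> matches Leo
  - ticket 3 (Off by one): agent_id=2 -> matches Iris
  - ticket 4 (Broken link): agent_id=5 -> matches Eve
All 4 rows appear; 1 has NULL agent.

SQL:
SELECT a.title, b.name AS agent
FROM tickets a
LEFT JOIN agents b ON a.agent_id = b.id

Result:
title          | agent
---------------+------
Null pointer   | NULL 
Race condition | Leo  
Off by one     | Iris 
Broken link    | Eve  


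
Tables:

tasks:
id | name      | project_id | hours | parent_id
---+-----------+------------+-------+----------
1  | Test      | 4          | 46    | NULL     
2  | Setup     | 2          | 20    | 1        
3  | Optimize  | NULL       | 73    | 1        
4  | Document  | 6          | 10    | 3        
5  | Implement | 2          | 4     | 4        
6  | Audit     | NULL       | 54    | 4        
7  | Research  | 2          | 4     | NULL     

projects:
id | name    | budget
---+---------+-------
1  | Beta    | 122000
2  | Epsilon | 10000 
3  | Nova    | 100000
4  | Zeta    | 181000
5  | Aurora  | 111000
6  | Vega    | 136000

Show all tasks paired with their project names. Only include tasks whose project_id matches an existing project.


INNER JOIN keeps only tasks rows whose project_id matches an id in projects. Walk through each task:
  - task 1 (Test): project_id=4 -> matches Zeta
  - task 2 (Setup): project_id=2 -> matches Epsilon
  - task 3 (Optimize): project_id=NULL, no match -> dropped
  - task 4 (Document): project_id=6 -> matches Vega
  - task 5 (Implement): project_id=2 -> matches Epsilon
  - task 6 (Audit): project_id=NULL, no match -> dropped
  - task 7 (Research): project_id=2 -> matches Epsilon
So 2 of 7 rows are dropped.

SQL:
SELECT a.name, b.name AS project
FROM tasks a
INNER JOIN projects b ON a.project_id = b.id

Result:
name      | project
----------+--------
Test      | Zeta   
Setup     | Epsilon
Document  | Vega   
Implement | Epsilon
Research  | Epsilon


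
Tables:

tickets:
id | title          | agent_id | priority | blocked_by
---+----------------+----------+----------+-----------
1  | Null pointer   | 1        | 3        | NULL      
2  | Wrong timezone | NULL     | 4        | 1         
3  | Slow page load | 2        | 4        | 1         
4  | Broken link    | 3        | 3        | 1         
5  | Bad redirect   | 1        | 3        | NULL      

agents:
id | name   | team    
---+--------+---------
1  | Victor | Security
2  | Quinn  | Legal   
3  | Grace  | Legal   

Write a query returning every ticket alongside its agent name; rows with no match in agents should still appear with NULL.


LEFT JOIN keeps every row from tickets (the left table); where agent_id has no match in agents, the agent columns become NULL. Walk through each ticket:
  - ticket 1 (Null pointer): agent_id=1 -> matches Victor
  - ticket 2 (Wrong timezone): agent_id=NULL, no match -> kept with NULL
  - ticket 3 (Slow page load): agent_id=2 -> matches Quinn
  - ticket 4 (Broken link): agent_id=3 -> matches Grace
  - ticket 5 (Bad redirect): agent_id=1 -> matches Victor
All 5 rows appear; 1 has NULL agent.

SQL:
SELECT a.title, b.name AS agent
FROM tickets a
LEFT JOIN agents b ON a.agent_id = b.id

Result:
title          | agent 
---------------+-------
Null pointer   | Victor
Wrong timezone | NULL  
Slow page load | Quinn 
Broken link    | Grace 
Bad redirect   | Victor


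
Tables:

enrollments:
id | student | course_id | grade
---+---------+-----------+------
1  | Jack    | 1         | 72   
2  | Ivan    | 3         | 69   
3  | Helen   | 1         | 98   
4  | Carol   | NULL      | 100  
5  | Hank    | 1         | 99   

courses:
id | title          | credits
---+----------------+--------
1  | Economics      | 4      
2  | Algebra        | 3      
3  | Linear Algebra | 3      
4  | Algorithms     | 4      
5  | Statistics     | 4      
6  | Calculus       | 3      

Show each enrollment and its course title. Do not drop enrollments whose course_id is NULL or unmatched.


LEFT JOIN keeps every row from enrollments (the left table); where course_id has no match in courses, the course columns become NULL. Walk through each enrollment:
  - enrollment 1 (Jack): course_id=1 -> matches Economics
  - enrollment 2 (Ivan): course_id=3 -> matches Linear Algebra
  - enrollment 3 (Helen): course_id=1 -> matches Economics
  - enrollment 4 (Carol): course_id=NULL, no match -> kept with NULL
  - enrollment 5 (Hank): course_id=1 -> matches Economics
All 5 rows appear; 1 has NULL course.

SQL:
SELECT a.student, b.title AS course
FROM enrollments a
LEFT JOIN courses b ON a.course_id = b.id

Result:
student | course        
--------+---------------
Jack    | Economics     
Ivan    | Linear Algebra
Helen   | Economics     
Carol   | NULL          
Hank    | Economics     


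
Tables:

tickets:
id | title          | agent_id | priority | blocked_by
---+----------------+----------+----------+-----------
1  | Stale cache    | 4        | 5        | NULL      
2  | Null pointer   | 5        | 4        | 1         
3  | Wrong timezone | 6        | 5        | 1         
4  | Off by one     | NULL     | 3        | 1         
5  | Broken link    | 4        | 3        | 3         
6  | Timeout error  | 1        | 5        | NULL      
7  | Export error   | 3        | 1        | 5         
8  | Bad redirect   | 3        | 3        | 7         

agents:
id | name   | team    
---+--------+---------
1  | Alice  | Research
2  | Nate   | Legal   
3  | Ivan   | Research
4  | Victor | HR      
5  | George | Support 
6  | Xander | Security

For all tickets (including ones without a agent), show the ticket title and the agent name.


LEFT JOIN keeps every row from tickets (the left table); where agent_id has no match in agents, the agent columns become NULL. Walk through each ticket:
  - ticket 1 (Stale cache): agent_id=4 -> matches Victor
  - ticket 2 (Null pointer): agent_id=5 -> matches George
  - ticket 3 (Wrong timezone): agent_id=6 -> matches Xander
  - ticket 4 (Off by one): agent_id=NULL, no match -> kept with NULL
  - ticket 5 (Broken link): agent_id=4 -> matches Victor
  - ticket 6 (Timeout error): agent_id=1 -> matches Alice
  - ticket 7 (Export error): agent_id=3 -> matches Ivan
  - ticket 8 (Bad redirect): agent_id=3 -> matches Ivan
All 8 rows appear; 1 has NULL agent.

SQL:
SELECT a.title, b.name AS agent
FROM tickets a
LEFT JOIN agents b ON a.agent_id = b.id

Result:
title          | agent 
---------------+-------
Stale cache    | Victor
Null pointer   | George
Wrong timezone | Xander
Off by one     | NULL  
Broken link    | Victor
Timeout error  | Alice 
Export error   | Ivan  
Bad redirect   | Ivan  


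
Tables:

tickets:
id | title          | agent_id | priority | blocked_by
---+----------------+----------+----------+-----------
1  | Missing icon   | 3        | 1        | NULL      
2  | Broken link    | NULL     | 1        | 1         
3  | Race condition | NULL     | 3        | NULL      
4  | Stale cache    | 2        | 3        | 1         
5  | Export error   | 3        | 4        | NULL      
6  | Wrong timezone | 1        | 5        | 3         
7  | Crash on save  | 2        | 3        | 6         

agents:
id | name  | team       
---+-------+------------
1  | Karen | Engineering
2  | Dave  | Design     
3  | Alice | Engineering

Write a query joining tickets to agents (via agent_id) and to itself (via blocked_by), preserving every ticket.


Two LEFT JOINs from the same base table tickets: one to agents via agent_id, one to tickets itself via blocked_by. Both are LEFT so every ticket is preserved.
Match against agents:
  - ticket 1 (Missing icon): agent_id=3 -> matches Alice
  - ticket 2 (Broken link): agent_id=NULL, no match -> kept with NULL
  - ticket 3 (Race condition): agent_id=NULL, no match -> kept with NULL
  - ticket 4 (Stale cache): agent_id=2 -> matches Dave
  - ticket 5 (Export error): agent_id=3 -> matches Alice
  - ticket 6 (Wrong timezone): agent_id=1 -> matches Karen
  - ticket 7 (Crash on save): agent_id=2 -> matches Dave
Match against tickets (self):
  - ticket 1 (Missing icon): blocked_by=NULL -> NULL
  - ticket 2 (Broken link): blocked_by=1 -> Missing icon
  - ticket 3 (Race condition): blocked_by=NULL -> NULL
  - ticket 4 (Stale cache): blocked_by=1 -> Missing icon
  - ticket 5 (Export error): blocked_by=NULL -> NULL
  - ticket 6 (Wrong timezone): blocked_by=3 -> Race condition
  - ticket 7 (Crash on save): blocked_by=6 -> Wrong timezone

SQL:
SELECT a.title, b.name AS agent, c.title AS blocked_by
FROM tickets a
LEFT JOIN agents b ON a.agent_id = b.id
LEFT JOIN tickets c ON a.blocked_by = c.id

Result:
title          | agent | blocked_by    
---------------+-------+---------------
Missing icon   | Alice | NULL          
Broken link    | NULL  | Missing icon  
Race condition | NULL  | NULL          
Stale cache    | Dave  | Missing icon  
Export error   | Alice | NULL          
Wrong timezone | Karen | Race condition
Crash on save  | Dave  | Wrong timezone


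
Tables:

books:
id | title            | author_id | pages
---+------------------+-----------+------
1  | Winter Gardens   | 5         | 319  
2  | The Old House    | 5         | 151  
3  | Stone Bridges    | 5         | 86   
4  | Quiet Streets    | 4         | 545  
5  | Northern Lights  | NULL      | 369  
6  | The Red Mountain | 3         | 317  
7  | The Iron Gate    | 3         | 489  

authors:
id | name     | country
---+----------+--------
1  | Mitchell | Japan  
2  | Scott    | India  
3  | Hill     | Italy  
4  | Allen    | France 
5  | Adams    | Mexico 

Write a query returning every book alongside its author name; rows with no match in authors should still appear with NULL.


LEFT JOIN keeps every row from books (the left table); where author_id has no match in authors, the author columns become NULL. Walk through each book:
  - book 1 (Winter Gardens): author_id=5 -> matches Adams
  - book 2 (The Old House): author_id=5 -> matches Adams
  - book 3 (Stone Bridges): author_id=5 -> matches Adams
  - book 4 (Quiet Streets): author_id=4 -> matches Allen
  - book 5 (Northern Lights): author_id=NULL, no match -> kept with NULL
  - book 6 (The Red Mountain): author_id=3 -> matches Hill
  - book 7 (The Iron Gate): author_id=3 -> matches Hill
All 7 rows appear; 1 has NULL author.

SQL:
SELECT a.title, b.name AS author
FROM books a
LEFT JOIN authors b ON a.author_id = b.id

Result:
title            | author
-----------------+-------
Winter Gardens   | Adams 
The Old House    | Adams 
Stone Bridges    | Adams 
Quiet Streets    | Allen 
Northern Lights  | NULL  
The Red Mountain | Hill  
The Iron Gate    | Hill  


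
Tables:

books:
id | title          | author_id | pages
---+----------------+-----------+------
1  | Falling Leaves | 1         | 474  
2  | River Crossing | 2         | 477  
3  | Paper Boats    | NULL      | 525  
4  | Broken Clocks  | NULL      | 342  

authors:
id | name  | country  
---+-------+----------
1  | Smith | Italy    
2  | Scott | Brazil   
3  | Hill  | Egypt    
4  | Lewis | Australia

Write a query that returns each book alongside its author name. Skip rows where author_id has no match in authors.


INNER JOIN keeps only books rows whose author_id matches an id in authors. Walk through each book:
  - book 1 (Falling Leaves): author_id=1 -> matches Smith
  - book 2 (River Crossing): author_id=2 -> matches Scott
  - book 3 (Paper Boats): author_id=NULL, no match -> dropped
  - book 4 (Broken Clocks): author_id=NULL, no match -> dropped
So 2 of 4 rows are dropped.

SQL:
SELECT a.title, b.name AS author
FROM books a
INNER JOIN authors b ON a.author_id = b.id

Result:
title          | author
---------------+-------
Falling Leaves | Smith 
River Crossing | Scott 


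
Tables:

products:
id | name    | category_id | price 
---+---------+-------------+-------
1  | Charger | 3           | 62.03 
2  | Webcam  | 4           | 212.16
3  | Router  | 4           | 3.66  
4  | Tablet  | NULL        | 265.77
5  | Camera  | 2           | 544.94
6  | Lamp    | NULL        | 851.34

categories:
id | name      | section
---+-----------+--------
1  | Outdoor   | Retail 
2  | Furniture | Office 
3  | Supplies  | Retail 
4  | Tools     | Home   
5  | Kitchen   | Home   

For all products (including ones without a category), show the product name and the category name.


LEFT JOIN keeps every row from products (the left table); where category_id has no match in categories, the category columns become NULL. Walk through each product:
  - product 1 (Charger): category_id=3 -> matches Supplies
  - product 2 (Webcam): category_id=4 -> matches Tools
  - product 3 (Router): category_id=4 -> matches Tools
  - product 4 (Tablet): category_id=NULL, no match -> kept with NULL
  - product 5 (Camera): category_id=2 -> matches Furniture
  - product 6 (Lamp): category_id=NULL, no match -> kept with NULL
All 6 rows appear; 2 have NULL category.

SQL:
SELECT a.name, b.name AS category
FROM products a
LEFT JOIN categories b ON a.category_id = b.id

Result:
name    | category 
--------+----------
Charger | Supplies 
Webcam  | Tools    
Router  | Tools    
Tablet  | NULL     
Camera  | Furniture
Lamp    | NULL     


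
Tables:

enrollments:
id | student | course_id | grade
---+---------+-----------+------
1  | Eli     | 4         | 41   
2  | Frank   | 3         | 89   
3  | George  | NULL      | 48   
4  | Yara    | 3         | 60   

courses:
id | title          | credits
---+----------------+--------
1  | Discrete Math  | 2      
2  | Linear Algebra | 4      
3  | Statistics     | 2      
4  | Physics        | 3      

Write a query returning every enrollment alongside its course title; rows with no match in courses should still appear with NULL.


LEFT JOIN keeps every row from enrollments (the left table); where course_id has no match in courses, the course columns become NULL. Walk through each enrollment:
  - enrollment 1 (Eli): course_id=4 -> matches Physics
  - enrollment 2 (Frank): course_id=3 -> matches Statistics
  - enrollment 3 (George): course_id=NULL, no match -> kept with NULL
  - enrollment 4 (Yara): course_id=3 -> matches Statistics
All 4 rows appear; 1 has NULL course.

SQL:
SELECT a.student, b.title AS course
FROM enrollments a
LEFT JOIN courses b ON a.course_id = b.id

Result:
student | course    
--------+-----------
Eli     | Physics   
Frank   | Statistics
George  | NULL      
Yara    | Statistics


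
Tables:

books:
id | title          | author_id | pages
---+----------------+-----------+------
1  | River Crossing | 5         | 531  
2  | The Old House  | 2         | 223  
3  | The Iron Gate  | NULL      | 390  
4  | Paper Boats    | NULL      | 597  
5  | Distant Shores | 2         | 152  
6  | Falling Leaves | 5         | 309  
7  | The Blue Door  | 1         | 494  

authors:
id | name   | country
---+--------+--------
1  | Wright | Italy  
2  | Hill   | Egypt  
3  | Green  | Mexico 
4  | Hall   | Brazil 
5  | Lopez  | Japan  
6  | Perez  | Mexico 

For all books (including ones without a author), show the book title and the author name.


LEFT JOIN keeps every row from books (the left table); where author_id has no match in authors, the author columns become NULL. Walk through each book:
  - book 1 (River Crossing): author_id=5 -> matches Lopez
  - book 2 (The Old House): author_id=2 -> matches Hill
  - book 3 (The Iron Gate): author_id=NULL, no match -> kept with NULL
  - book 4 (Paper Boats): author_id=NULL, no match -> kept with NULL
  - book 5 (Distant Shores): author_id=2 -> matches Hill
  - book 6 (Falling Leaves): author_id=5 -> matches Lopez
  - book 7 (The Blue Door): author_id=1 -> matches Wright
All 7 rows appear; 2 have NULL author.

SQL:
SELECT a.title, b.name AS author
FROM books a
LEFT JOIN authors b ON a.author_id = b.id

Result:
title          | author
---------------+-------
River Crossing | Lopez 
The Old House  | Hill  
The Iron Gate  | NULL  
Paper Boats    | NULL  
Distant Shores | Hill  
Falling Leaves | Lopez 
The Blue Door  | Wright


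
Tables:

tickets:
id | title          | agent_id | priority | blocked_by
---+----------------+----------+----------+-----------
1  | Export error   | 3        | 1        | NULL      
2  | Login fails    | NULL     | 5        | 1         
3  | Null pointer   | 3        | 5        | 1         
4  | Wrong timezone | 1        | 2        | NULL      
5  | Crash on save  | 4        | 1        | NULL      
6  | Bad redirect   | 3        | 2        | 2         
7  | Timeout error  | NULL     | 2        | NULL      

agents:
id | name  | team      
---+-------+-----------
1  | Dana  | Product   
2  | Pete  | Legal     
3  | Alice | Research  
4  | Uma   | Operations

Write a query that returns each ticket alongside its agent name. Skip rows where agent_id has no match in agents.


INNER JOIN keeps only tickets rows whose agent_id matches an id in agents. Walk through each ticket:
  - ticket 1 (Export error): agent_id=3 -> matches Alice
  - ticket 2 (Login fails): agent_id=NULL, no match -> dropped
  - ticket 3 (Null pointer): agent_id=3 -> matches Alice
  - ticket 4 (Wrong timezone): agent_id=1 -> matches Dana
  - ticket 5 (Crash on save): agent_id=4 -> matches Uma
  - ticket 6 (Bad redirect): agent_id=3 -> matches Alice
  - ticket 7 (Timeout error): agent_id=NULL, no match -> dropped
So 2 of 7 rows are dropped.

SQL:
SELECT a.title, b.name AS agent
FROM tickets a
INNER JOIN agents b ON a.agent_id = b.id

Result:
title          | agent
---------------+------
Export error   | Alice
Null pointer   | Alice
Wrong timezone | Dana 
Crash on save  | Uma  
Bad redirect   | Alice


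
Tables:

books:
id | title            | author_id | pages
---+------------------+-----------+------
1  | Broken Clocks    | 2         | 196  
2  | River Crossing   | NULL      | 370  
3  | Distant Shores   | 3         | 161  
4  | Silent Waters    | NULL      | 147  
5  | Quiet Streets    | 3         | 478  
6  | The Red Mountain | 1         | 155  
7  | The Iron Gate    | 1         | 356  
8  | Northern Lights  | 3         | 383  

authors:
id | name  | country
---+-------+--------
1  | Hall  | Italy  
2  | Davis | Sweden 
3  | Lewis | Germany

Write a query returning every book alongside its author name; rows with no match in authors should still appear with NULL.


LEFT JOIN keeps every row from books (the left table); where author_id has no match in authors, the author columns become NULL. Walk through each book:
  - book 1 (Broken Clocks): author_id=2 -> matches Davis
  - book 2 (River Crossing): author_id=NULL, no match -> kept with NULL
  - book 3 (Distant Shores): author_id=3 -> matches Lewis
  - book 4 (Silent Waters): author_id=NULL, no match -> kept with NULL
  - book 5 (Quiet Streets): author_id=3 -> matches Lewis
  - book 6 (The Red Mountain): author_id=1 -> matches Hall
  - book 7 (The Iron Gate): author_id=1 -> matches Hall
  - book 8 (Northern Lights): author_id=3 -> matches Lewis
All 8 rows appear; 2 have NULL author.

SQL:
SELECT a.title, b.name AS author
FROM books a
LEFT JOIN authors b ON a.author_id = b.id

Result:
title            | author
-----------------+-------
Broken Clocks    | Davis 
River Crossing   | NULL  
Distant Shores   | Lewis 
Silent Waters    | NULL  
Quiet Streets    | Lewis 
The Red Mountain | Hall  
The Iron Gate    | Hall  
Northern Lights  | Lewis 


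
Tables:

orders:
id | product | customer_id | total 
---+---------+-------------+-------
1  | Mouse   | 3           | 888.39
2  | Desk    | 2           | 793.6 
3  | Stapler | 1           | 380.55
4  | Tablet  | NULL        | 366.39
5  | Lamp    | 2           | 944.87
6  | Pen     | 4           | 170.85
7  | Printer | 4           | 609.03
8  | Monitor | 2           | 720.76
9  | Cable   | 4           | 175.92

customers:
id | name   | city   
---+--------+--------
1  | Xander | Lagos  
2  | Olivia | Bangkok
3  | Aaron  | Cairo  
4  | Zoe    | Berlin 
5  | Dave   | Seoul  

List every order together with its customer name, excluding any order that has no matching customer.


INNER JOIN keeps only orders rows whose customer_id matches an id in customers. Walk through each order:
  - order 1 (Mouse): customer_id=3 -> matches Aaron
  - order 2 (Desk): customer_id=2 -> matches Olivia
  - order 3 (Stapler): customer_id=1 -> matches Xander
  - order 4 (Tablet): customer_id=NULL, no match -> dropped
  - order 5 (Lamp): customer_id=2 -> matches Olivia
  - order 6 (Pen): customer_id=4 -> matches Zoe
  - order 7 (Printer): customer_id=4 -> matches Zoe
  - order 8 (Monitor): customer_id=2 -> matches Olivia
  - order 9 (Cable): customer_id=4 -> matches Zoe
So 1 of 9 rows is dropped.

SQL:
SELECT a.product, b.name AS customer
FROM orders a
INNER JOIN customers b ON a.customer_id = b.id

Result:
product | customer
--------+---------
Mouse   | Aaron   
Desk    | Olivia  
Stapler | Xander  
Lamp    | Olivia  
Pen     | Zoe     
Printer | Zoe     
Monitor | Olivia  
Cable   | Zoe     
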